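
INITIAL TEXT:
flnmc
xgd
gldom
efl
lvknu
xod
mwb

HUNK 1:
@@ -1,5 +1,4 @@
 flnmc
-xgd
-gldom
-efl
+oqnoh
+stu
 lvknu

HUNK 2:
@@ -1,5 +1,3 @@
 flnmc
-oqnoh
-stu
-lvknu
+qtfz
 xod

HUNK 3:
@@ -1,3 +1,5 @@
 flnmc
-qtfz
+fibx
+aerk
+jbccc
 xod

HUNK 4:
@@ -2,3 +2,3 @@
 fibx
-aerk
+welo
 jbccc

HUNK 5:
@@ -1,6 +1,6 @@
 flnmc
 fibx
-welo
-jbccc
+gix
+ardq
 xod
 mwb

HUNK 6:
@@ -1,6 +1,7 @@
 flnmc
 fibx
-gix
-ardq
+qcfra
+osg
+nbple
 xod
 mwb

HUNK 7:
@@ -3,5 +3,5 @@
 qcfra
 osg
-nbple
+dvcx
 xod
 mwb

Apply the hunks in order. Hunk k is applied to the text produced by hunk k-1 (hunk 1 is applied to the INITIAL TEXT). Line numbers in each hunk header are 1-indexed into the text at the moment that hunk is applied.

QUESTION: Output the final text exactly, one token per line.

Answer: flnmc
fibx
qcfra
osg
dvcx
xod
mwb

Derivation:
Hunk 1: at line 1 remove [xgd,gldom,efl] add [oqnoh,stu] -> 6 lines: flnmc oqnoh stu lvknu xod mwb
Hunk 2: at line 1 remove [oqnoh,stu,lvknu] add [qtfz] -> 4 lines: flnmc qtfz xod mwb
Hunk 3: at line 1 remove [qtfz] add [fibx,aerk,jbccc] -> 6 lines: flnmc fibx aerk jbccc xod mwb
Hunk 4: at line 2 remove [aerk] add [welo] -> 6 lines: flnmc fibx welo jbccc xod mwb
Hunk 5: at line 1 remove [welo,jbccc] add [gix,ardq] -> 6 lines: flnmc fibx gix ardq xod mwb
Hunk 6: at line 1 remove [gix,ardq] add [qcfra,osg,nbple] -> 7 lines: flnmc fibx qcfra osg nbple xod mwb
Hunk 7: at line 3 remove [nbple] add [dvcx] -> 7 lines: flnmc fibx qcfra osg dvcx xod mwb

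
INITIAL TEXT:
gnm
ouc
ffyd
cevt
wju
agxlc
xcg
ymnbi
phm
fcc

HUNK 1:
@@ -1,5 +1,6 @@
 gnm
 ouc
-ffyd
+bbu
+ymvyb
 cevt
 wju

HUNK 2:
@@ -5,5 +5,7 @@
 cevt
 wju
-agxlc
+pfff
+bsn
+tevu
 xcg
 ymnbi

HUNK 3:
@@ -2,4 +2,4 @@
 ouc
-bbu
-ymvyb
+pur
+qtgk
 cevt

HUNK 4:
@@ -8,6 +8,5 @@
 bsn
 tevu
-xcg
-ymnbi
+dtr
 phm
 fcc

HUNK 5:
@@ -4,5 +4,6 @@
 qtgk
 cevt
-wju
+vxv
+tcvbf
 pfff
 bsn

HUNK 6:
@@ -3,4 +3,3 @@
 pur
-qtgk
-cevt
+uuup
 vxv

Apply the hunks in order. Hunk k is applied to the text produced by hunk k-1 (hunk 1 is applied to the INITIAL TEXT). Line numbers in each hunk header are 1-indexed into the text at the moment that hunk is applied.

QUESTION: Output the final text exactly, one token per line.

Answer: gnm
ouc
pur
uuup
vxv
tcvbf
pfff
bsn
tevu
dtr
phm
fcc

Derivation:
Hunk 1: at line 1 remove [ffyd] add [bbu,ymvyb] -> 11 lines: gnm ouc bbu ymvyb cevt wju agxlc xcg ymnbi phm fcc
Hunk 2: at line 5 remove [agxlc] add [pfff,bsn,tevu] -> 13 lines: gnm ouc bbu ymvyb cevt wju pfff bsn tevu xcg ymnbi phm fcc
Hunk 3: at line 2 remove [bbu,ymvyb] add [pur,qtgk] -> 13 lines: gnm ouc pur qtgk cevt wju pfff bsn tevu xcg ymnbi phm fcc
Hunk 4: at line 8 remove [xcg,ymnbi] add [dtr] -> 12 lines: gnm ouc pur qtgk cevt wju pfff bsn tevu dtr phm fcc
Hunk 5: at line 4 remove [wju] add [vxv,tcvbf] -> 13 lines: gnm ouc pur qtgk cevt vxv tcvbf pfff bsn tevu dtr phm fcc
Hunk 6: at line 3 remove [qtgk,cevt] add [uuup] -> 12 lines: gnm ouc pur uuup vxv tcvbf pfff bsn tevu dtr phm fcc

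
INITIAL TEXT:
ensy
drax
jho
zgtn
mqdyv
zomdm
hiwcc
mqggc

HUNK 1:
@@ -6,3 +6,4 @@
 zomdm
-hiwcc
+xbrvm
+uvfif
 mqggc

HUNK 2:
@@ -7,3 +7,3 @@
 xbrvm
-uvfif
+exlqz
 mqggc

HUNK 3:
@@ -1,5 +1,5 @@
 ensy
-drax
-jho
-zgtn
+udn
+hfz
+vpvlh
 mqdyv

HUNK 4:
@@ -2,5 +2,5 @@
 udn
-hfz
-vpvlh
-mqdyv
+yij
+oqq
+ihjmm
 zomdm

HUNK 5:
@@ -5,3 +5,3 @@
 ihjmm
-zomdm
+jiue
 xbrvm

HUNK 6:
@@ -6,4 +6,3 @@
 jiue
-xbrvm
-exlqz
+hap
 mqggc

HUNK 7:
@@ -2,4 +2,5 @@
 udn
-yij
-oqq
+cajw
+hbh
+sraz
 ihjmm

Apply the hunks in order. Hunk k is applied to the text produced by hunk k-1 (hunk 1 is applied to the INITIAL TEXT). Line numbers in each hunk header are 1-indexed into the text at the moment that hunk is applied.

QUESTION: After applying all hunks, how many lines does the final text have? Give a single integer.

Answer: 9

Derivation:
Hunk 1: at line 6 remove [hiwcc] add [xbrvm,uvfif] -> 9 lines: ensy drax jho zgtn mqdyv zomdm xbrvm uvfif mqggc
Hunk 2: at line 7 remove [uvfif] add [exlqz] -> 9 lines: ensy drax jho zgtn mqdyv zomdm xbrvm exlqz mqggc
Hunk 3: at line 1 remove [drax,jho,zgtn] add [udn,hfz,vpvlh] -> 9 lines: ensy udn hfz vpvlh mqdyv zomdm xbrvm exlqz mqggc
Hunk 4: at line 2 remove [hfz,vpvlh,mqdyv] add [yij,oqq,ihjmm] -> 9 lines: ensy udn yij oqq ihjmm zomdm xbrvm exlqz mqggc
Hunk 5: at line 5 remove [zomdm] add [jiue] -> 9 lines: ensy udn yij oqq ihjmm jiue xbrvm exlqz mqggc
Hunk 6: at line 6 remove [xbrvm,exlqz] add [hap] -> 8 lines: ensy udn yij oqq ihjmm jiue hap mqggc
Hunk 7: at line 2 remove [yij,oqq] add [cajw,hbh,sraz] -> 9 lines: ensy udn cajw hbh sraz ihjmm jiue hap mqggc
Final line count: 9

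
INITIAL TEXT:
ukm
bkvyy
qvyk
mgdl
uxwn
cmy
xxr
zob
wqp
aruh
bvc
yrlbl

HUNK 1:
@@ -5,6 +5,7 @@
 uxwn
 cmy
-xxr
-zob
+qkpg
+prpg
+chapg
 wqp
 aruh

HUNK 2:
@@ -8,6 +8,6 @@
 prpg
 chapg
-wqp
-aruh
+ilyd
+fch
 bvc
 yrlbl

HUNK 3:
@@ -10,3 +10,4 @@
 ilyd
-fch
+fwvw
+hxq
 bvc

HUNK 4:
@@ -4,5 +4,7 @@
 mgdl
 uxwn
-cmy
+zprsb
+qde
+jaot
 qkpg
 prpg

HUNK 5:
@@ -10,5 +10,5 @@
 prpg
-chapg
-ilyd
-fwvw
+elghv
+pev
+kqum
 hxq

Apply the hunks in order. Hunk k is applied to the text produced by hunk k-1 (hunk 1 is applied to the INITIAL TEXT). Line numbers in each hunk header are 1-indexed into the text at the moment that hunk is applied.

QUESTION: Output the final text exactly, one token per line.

Hunk 1: at line 5 remove [xxr,zob] add [qkpg,prpg,chapg] -> 13 lines: ukm bkvyy qvyk mgdl uxwn cmy qkpg prpg chapg wqp aruh bvc yrlbl
Hunk 2: at line 8 remove [wqp,aruh] add [ilyd,fch] -> 13 lines: ukm bkvyy qvyk mgdl uxwn cmy qkpg prpg chapg ilyd fch bvc yrlbl
Hunk 3: at line 10 remove [fch] add [fwvw,hxq] -> 14 lines: ukm bkvyy qvyk mgdl uxwn cmy qkpg prpg chapg ilyd fwvw hxq bvc yrlbl
Hunk 4: at line 4 remove [cmy] add [zprsb,qde,jaot] -> 16 lines: ukm bkvyy qvyk mgdl uxwn zprsb qde jaot qkpg prpg chapg ilyd fwvw hxq bvc yrlbl
Hunk 5: at line 10 remove [chapg,ilyd,fwvw] add [elghv,pev,kqum] -> 16 lines: ukm bkvyy qvyk mgdl uxwn zprsb qde jaot qkpg prpg elghv pev kqum hxq bvc yrlbl

Answer: ukm
bkvyy
qvyk
mgdl
uxwn
zprsb
qde
jaot
qkpg
prpg
elghv
pev
kqum
hxq
bvc
yrlbl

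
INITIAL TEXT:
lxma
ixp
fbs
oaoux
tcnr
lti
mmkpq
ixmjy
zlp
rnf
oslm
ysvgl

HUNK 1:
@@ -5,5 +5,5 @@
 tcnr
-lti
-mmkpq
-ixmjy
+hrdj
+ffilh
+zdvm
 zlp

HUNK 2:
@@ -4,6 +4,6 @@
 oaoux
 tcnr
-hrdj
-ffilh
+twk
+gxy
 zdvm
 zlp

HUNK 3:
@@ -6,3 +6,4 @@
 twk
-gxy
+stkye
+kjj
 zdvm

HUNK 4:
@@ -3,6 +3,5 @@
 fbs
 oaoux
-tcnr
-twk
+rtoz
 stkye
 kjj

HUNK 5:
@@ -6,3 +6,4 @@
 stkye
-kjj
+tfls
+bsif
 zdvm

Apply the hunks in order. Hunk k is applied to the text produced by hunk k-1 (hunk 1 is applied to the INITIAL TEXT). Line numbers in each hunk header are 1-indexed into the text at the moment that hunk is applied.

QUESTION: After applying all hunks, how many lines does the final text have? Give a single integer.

Answer: 13

Derivation:
Hunk 1: at line 5 remove [lti,mmkpq,ixmjy] add [hrdj,ffilh,zdvm] -> 12 lines: lxma ixp fbs oaoux tcnr hrdj ffilh zdvm zlp rnf oslm ysvgl
Hunk 2: at line 4 remove [hrdj,ffilh] add [twk,gxy] -> 12 lines: lxma ixp fbs oaoux tcnr twk gxy zdvm zlp rnf oslm ysvgl
Hunk 3: at line 6 remove [gxy] add [stkye,kjj] -> 13 lines: lxma ixp fbs oaoux tcnr twk stkye kjj zdvm zlp rnf oslm ysvgl
Hunk 4: at line 3 remove [tcnr,twk] add [rtoz] -> 12 lines: lxma ixp fbs oaoux rtoz stkye kjj zdvm zlp rnf oslm ysvgl
Hunk 5: at line 6 remove [kjj] add [tfls,bsif] -> 13 lines: lxma ixp fbs oaoux rtoz stkye tfls bsif zdvm zlp rnf oslm ysvgl
Final line count: 13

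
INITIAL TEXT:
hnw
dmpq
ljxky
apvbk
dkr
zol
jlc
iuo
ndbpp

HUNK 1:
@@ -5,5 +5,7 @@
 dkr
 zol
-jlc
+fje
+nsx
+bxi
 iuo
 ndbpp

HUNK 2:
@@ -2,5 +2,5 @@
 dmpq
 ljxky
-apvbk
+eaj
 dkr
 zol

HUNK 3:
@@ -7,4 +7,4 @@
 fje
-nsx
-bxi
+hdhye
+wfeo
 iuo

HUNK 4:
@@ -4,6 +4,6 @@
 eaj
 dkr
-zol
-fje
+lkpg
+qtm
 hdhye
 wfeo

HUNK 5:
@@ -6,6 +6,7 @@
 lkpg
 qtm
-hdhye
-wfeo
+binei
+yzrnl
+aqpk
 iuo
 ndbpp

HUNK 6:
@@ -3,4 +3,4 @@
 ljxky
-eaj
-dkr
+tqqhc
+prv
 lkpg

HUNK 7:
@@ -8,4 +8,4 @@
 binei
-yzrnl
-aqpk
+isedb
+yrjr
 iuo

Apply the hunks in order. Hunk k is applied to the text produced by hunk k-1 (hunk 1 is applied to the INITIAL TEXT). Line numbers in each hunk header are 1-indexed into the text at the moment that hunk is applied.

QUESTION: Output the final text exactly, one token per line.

Answer: hnw
dmpq
ljxky
tqqhc
prv
lkpg
qtm
binei
isedb
yrjr
iuo
ndbpp

Derivation:
Hunk 1: at line 5 remove [jlc] add [fje,nsx,bxi] -> 11 lines: hnw dmpq ljxky apvbk dkr zol fje nsx bxi iuo ndbpp
Hunk 2: at line 2 remove [apvbk] add [eaj] -> 11 lines: hnw dmpq ljxky eaj dkr zol fje nsx bxi iuo ndbpp
Hunk 3: at line 7 remove [nsx,bxi] add [hdhye,wfeo] -> 11 lines: hnw dmpq ljxky eaj dkr zol fje hdhye wfeo iuo ndbpp
Hunk 4: at line 4 remove [zol,fje] add [lkpg,qtm] -> 11 lines: hnw dmpq ljxky eaj dkr lkpg qtm hdhye wfeo iuo ndbpp
Hunk 5: at line 6 remove [hdhye,wfeo] add [binei,yzrnl,aqpk] -> 12 lines: hnw dmpq ljxky eaj dkr lkpg qtm binei yzrnl aqpk iuo ndbpp
Hunk 6: at line 3 remove [eaj,dkr] add [tqqhc,prv] -> 12 lines: hnw dmpq ljxky tqqhc prv lkpg qtm binei yzrnl aqpk iuo ndbpp
Hunk 7: at line 8 remove [yzrnl,aqpk] add [isedb,yrjr] -> 12 lines: hnw dmpq ljxky tqqhc prv lkpg qtm binei isedb yrjr iuo ndbpp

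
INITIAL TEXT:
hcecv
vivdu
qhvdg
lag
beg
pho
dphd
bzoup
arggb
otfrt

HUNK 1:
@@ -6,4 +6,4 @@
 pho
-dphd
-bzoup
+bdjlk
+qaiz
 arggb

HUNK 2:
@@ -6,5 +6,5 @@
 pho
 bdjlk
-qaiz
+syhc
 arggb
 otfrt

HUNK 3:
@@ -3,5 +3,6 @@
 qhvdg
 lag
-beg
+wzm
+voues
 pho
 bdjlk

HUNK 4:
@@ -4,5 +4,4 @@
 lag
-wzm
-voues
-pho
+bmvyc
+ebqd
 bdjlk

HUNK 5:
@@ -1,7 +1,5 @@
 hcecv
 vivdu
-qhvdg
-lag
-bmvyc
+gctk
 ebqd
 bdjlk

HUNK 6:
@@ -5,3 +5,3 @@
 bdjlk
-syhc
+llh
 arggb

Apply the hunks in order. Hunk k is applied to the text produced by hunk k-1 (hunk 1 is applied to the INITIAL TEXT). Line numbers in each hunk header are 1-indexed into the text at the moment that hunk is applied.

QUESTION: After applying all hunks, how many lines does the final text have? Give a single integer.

Hunk 1: at line 6 remove [dphd,bzoup] add [bdjlk,qaiz] -> 10 lines: hcecv vivdu qhvdg lag beg pho bdjlk qaiz arggb otfrt
Hunk 2: at line 6 remove [qaiz] add [syhc] -> 10 lines: hcecv vivdu qhvdg lag beg pho bdjlk syhc arggb otfrt
Hunk 3: at line 3 remove [beg] add [wzm,voues] -> 11 lines: hcecv vivdu qhvdg lag wzm voues pho bdjlk syhc arggb otfrt
Hunk 4: at line 4 remove [wzm,voues,pho] add [bmvyc,ebqd] -> 10 lines: hcecv vivdu qhvdg lag bmvyc ebqd bdjlk syhc arggb otfrt
Hunk 5: at line 1 remove [qhvdg,lag,bmvyc] add [gctk] -> 8 lines: hcecv vivdu gctk ebqd bdjlk syhc arggb otfrt
Hunk 6: at line 5 remove [syhc] add [llh] -> 8 lines: hcecv vivdu gctk ebqd bdjlk llh arggb otfrt
Final line count: 8

Answer: 8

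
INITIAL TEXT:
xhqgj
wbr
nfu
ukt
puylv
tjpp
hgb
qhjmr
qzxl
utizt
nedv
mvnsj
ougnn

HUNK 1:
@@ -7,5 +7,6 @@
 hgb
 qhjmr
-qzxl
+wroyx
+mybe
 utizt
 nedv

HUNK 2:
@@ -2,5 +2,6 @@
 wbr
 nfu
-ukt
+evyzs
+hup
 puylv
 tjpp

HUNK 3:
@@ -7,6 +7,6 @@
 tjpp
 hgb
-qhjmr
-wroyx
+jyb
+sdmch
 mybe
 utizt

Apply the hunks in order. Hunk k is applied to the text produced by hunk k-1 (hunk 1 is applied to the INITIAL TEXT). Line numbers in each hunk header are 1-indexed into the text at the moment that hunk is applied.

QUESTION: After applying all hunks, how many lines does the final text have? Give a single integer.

Hunk 1: at line 7 remove [qzxl] add [wroyx,mybe] -> 14 lines: xhqgj wbr nfu ukt puylv tjpp hgb qhjmr wroyx mybe utizt nedv mvnsj ougnn
Hunk 2: at line 2 remove [ukt] add [evyzs,hup] -> 15 lines: xhqgj wbr nfu evyzs hup puylv tjpp hgb qhjmr wroyx mybe utizt nedv mvnsj ougnn
Hunk 3: at line 7 remove [qhjmr,wroyx] add [jyb,sdmch] -> 15 lines: xhqgj wbr nfu evyzs hup puylv tjpp hgb jyb sdmch mybe utizt nedv mvnsj ougnn
Final line count: 15

Answer: 15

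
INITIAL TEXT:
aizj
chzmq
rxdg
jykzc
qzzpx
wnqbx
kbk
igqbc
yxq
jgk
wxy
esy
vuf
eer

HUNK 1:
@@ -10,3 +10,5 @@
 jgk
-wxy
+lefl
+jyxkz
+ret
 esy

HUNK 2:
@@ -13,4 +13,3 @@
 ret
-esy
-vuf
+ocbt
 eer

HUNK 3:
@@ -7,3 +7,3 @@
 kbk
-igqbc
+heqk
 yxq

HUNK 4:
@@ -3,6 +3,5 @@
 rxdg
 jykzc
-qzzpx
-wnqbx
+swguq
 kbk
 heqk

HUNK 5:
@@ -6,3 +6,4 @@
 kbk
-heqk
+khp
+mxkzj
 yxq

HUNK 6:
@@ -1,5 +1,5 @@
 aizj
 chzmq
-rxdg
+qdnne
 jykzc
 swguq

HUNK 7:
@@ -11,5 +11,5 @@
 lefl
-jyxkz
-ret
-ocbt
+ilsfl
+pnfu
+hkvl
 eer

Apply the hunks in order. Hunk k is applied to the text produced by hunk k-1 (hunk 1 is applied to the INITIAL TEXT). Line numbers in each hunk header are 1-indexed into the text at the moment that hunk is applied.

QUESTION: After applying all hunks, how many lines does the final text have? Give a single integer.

Hunk 1: at line 10 remove [wxy] add [lefl,jyxkz,ret] -> 16 lines: aizj chzmq rxdg jykzc qzzpx wnqbx kbk igqbc yxq jgk lefl jyxkz ret esy vuf eer
Hunk 2: at line 13 remove [esy,vuf] add [ocbt] -> 15 lines: aizj chzmq rxdg jykzc qzzpx wnqbx kbk igqbc yxq jgk lefl jyxkz ret ocbt eer
Hunk 3: at line 7 remove [igqbc] add [heqk] -> 15 lines: aizj chzmq rxdg jykzc qzzpx wnqbx kbk heqk yxq jgk lefl jyxkz ret ocbt eer
Hunk 4: at line 3 remove [qzzpx,wnqbx] add [swguq] -> 14 lines: aizj chzmq rxdg jykzc swguq kbk heqk yxq jgk lefl jyxkz ret ocbt eer
Hunk 5: at line 6 remove [heqk] add [khp,mxkzj] -> 15 lines: aizj chzmq rxdg jykzc swguq kbk khp mxkzj yxq jgk lefl jyxkz ret ocbt eer
Hunk 6: at line 1 remove [rxdg] add [qdnne] -> 15 lines: aizj chzmq qdnne jykzc swguq kbk khp mxkzj yxq jgk lefl jyxkz ret ocbt eer
Hunk 7: at line 11 remove [jyxkz,ret,ocbt] add [ilsfl,pnfu,hkvl] -> 15 lines: aizj chzmq qdnne jykzc swguq kbk khp mxkzj yxq jgk lefl ilsfl pnfu hkvl eer
Final line count: 15

Answer: 15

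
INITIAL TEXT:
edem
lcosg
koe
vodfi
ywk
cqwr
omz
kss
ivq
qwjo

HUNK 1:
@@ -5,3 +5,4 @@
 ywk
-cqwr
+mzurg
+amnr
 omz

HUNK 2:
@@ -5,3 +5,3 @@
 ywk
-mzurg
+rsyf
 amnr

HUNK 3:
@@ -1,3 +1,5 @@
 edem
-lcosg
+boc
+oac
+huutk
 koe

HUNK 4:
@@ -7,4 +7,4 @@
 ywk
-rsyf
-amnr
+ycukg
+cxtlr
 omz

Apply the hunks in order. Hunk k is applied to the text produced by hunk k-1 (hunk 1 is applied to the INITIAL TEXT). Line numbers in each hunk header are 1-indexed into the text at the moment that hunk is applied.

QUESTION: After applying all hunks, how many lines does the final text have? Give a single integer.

Answer: 13

Derivation:
Hunk 1: at line 5 remove [cqwr] add [mzurg,amnr] -> 11 lines: edem lcosg koe vodfi ywk mzurg amnr omz kss ivq qwjo
Hunk 2: at line 5 remove [mzurg] add [rsyf] -> 11 lines: edem lcosg koe vodfi ywk rsyf amnr omz kss ivq qwjo
Hunk 3: at line 1 remove [lcosg] add [boc,oac,huutk] -> 13 lines: edem boc oac huutk koe vodfi ywk rsyf amnr omz kss ivq qwjo
Hunk 4: at line 7 remove [rsyf,amnr] add [ycukg,cxtlr] -> 13 lines: edem boc oac huutk koe vodfi ywk ycukg cxtlr omz kss ivq qwjo
Final line count: 13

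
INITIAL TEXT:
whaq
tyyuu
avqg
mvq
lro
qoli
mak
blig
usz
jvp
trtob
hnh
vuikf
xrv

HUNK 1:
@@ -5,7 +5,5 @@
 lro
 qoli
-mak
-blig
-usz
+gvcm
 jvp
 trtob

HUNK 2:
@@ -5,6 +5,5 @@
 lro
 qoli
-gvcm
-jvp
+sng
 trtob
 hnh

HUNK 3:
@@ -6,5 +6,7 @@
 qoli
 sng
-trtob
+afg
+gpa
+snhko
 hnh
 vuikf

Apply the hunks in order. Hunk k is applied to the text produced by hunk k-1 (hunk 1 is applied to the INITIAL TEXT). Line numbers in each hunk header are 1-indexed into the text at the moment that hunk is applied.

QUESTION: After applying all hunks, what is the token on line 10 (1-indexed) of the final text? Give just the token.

Answer: snhko

Derivation:
Hunk 1: at line 5 remove [mak,blig,usz] add [gvcm] -> 12 lines: whaq tyyuu avqg mvq lro qoli gvcm jvp trtob hnh vuikf xrv
Hunk 2: at line 5 remove [gvcm,jvp] add [sng] -> 11 lines: whaq tyyuu avqg mvq lro qoli sng trtob hnh vuikf xrv
Hunk 3: at line 6 remove [trtob] add [afg,gpa,snhko] -> 13 lines: whaq tyyuu avqg mvq lro qoli sng afg gpa snhko hnh vuikf xrv
Final line 10: snhko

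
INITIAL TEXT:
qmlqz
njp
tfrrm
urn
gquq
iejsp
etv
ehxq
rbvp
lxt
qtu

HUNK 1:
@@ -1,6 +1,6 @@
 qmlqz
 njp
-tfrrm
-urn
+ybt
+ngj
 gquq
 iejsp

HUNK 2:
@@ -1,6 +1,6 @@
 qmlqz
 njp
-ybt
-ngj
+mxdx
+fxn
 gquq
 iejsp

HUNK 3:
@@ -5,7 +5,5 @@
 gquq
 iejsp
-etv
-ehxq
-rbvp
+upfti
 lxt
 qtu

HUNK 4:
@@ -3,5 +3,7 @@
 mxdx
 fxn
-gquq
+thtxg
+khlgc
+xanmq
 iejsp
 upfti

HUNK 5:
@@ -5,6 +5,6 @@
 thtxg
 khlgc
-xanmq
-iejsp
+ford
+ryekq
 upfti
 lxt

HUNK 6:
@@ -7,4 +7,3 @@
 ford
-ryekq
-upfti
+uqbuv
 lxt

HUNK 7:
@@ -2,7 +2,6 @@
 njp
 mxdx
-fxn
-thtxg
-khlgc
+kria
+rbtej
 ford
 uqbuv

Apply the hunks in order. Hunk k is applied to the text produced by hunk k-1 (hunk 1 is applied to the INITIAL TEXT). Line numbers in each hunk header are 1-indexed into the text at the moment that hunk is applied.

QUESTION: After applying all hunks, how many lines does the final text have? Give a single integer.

Answer: 9

Derivation:
Hunk 1: at line 1 remove [tfrrm,urn] add [ybt,ngj] -> 11 lines: qmlqz njp ybt ngj gquq iejsp etv ehxq rbvp lxt qtu
Hunk 2: at line 1 remove [ybt,ngj] add [mxdx,fxn] -> 11 lines: qmlqz njp mxdx fxn gquq iejsp etv ehxq rbvp lxt qtu
Hunk 3: at line 5 remove [etv,ehxq,rbvp] add [upfti] -> 9 lines: qmlqz njp mxdx fxn gquq iejsp upfti lxt qtu
Hunk 4: at line 3 remove [gquq] add [thtxg,khlgc,xanmq] -> 11 lines: qmlqz njp mxdx fxn thtxg khlgc xanmq iejsp upfti lxt qtu
Hunk 5: at line 5 remove [xanmq,iejsp] add [ford,ryekq] -> 11 lines: qmlqz njp mxdx fxn thtxg khlgc ford ryekq upfti lxt qtu
Hunk 6: at line 7 remove [ryekq,upfti] add [uqbuv] -> 10 lines: qmlqz njp mxdx fxn thtxg khlgc ford uqbuv lxt qtu
Hunk 7: at line 2 remove [fxn,thtxg,khlgc] add [kria,rbtej] -> 9 lines: qmlqz njp mxdx kria rbtej ford uqbuv lxt qtu
Final line count: 9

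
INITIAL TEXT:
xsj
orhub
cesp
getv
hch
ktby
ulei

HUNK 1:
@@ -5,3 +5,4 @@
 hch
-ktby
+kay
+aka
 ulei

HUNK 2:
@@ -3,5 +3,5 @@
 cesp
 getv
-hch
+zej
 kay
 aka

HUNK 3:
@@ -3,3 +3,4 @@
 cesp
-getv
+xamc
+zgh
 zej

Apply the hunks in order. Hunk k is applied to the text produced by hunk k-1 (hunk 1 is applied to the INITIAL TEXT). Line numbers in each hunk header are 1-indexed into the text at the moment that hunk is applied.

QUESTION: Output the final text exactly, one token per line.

Hunk 1: at line 5 remove [ktby] add [kay,aka] -> 8 lines: xsj orhub cesp getv hch kay aka ulei
Hunk 2: at line 3 remove [hch] add [zej] -> 8 lines: xsj orhub cesp getv zej kay aka ulei
Hunk 3: at line 3 remove [getv] add [xamc,zgh] -> 9 lines: xsj orhub cesp xamc zgh zej kay aka ulei

Answer: xsj
orhub
cesp
xamc
zgh
zej
kay
aka
ulei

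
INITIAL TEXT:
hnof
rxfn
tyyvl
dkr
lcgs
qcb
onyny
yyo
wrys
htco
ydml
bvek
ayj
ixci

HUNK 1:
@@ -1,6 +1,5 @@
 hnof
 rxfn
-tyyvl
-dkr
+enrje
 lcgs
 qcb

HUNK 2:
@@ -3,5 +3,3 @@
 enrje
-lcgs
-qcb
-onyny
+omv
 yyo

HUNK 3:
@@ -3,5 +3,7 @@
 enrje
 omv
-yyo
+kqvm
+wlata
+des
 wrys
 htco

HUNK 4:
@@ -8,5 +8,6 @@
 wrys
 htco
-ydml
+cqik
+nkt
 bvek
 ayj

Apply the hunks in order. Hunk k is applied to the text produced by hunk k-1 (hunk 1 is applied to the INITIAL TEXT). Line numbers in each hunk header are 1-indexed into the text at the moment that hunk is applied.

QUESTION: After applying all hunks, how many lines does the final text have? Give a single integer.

Hunk 1: at line 1 remove [tyyvl,dkr] add [enrje] -> 13 lines: hnof rxfn enrje lcgs qcb onyny yyo wrys htco ydml bvek ayj ixci
Hunk 2: at line 3 remove [lcgs,qcb,onyny] add [omv] -> 11 lines: hnof rxfn enrje omv yyo wrys htco ydml bvek ayj ixci
Hunk 3: at line 3 remove [yyo] add [kqvm,wlata,des] -> 13 lines: hnof rxfn enrje omv kqvm wlata des wrys htco ydml bvek ayj ixci
Hunk 4: at line 8 remove [ydml] add [cqik,nkt] -> 14 lines: hnof rxfn enrje omv kqvm wlata des wrys htco cqik nkt bvek ayj ixci
Final line count: 14

Answer: 14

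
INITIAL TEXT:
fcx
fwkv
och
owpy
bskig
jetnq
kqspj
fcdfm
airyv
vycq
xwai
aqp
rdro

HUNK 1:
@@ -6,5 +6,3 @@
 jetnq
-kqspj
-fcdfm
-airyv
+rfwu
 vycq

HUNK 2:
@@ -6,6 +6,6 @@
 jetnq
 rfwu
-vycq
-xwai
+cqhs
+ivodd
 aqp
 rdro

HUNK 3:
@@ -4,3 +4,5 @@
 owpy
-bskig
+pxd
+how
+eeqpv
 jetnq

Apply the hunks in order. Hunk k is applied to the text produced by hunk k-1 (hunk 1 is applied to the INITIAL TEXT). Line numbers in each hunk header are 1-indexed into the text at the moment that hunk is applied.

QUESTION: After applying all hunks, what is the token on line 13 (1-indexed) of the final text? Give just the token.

Hunk 1: at line 6 remove [kqspj,fcdfm,airyv] add [rfwu] -> 11 lines: fcx fwkv och owpy bskig jetnq rfwu vycq xwai aqp rdro
Hunk 2: at line 6 remove [vycq,xwai] add [cqhs,ivodd] -> 11 lines: fcx fwkv och owpy bskig jetnq rfwu cqhs ivodd aqp rdro
Hunk 3: at line 4 remove [bskig] add [pxd,how,eeqpv] -> 13 lines: fcx fwkv och owpy pxd how eeqpv jetnq rfwu cqhs ivodd aqp rdro
Final line 13: rdro

Answer: rdro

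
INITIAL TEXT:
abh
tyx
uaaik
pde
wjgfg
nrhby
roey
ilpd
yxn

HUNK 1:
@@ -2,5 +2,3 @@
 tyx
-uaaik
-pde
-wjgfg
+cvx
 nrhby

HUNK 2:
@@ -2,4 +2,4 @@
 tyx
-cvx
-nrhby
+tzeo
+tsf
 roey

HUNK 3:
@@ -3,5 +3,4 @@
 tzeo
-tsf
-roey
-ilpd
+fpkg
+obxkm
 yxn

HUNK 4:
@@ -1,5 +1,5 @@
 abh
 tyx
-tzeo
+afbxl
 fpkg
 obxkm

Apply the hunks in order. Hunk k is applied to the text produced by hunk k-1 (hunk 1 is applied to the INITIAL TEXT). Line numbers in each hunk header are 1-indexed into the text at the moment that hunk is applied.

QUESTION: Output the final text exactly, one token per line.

Answer: abh
tyx
afbxl
fpkg
obxkm
yxn

Derivation:
Hunk 1: at line 2 remove [uaaik,pde,wjgfg] add [cvx] -> 7 lines: abh tyx cvx nrhby roey ilpd yxn
Hunk 2: at line 2 remove [cvx,nrhby] add [tzeo,tsf] -> 7 lines: abh tyx tzeo tsf roey ilpd yxn
Hunk 3: at line 3 remove [tsf,roey,ilpd] add [fpkg,obxkm] -> 6 lines: abh tyx tzeo fpkg obxkm yxn
Hunk 4: at line 1 remove [tzeo] add [afbxl] -> 6 lines: abh tyx afbxl fpkg obxkm yxn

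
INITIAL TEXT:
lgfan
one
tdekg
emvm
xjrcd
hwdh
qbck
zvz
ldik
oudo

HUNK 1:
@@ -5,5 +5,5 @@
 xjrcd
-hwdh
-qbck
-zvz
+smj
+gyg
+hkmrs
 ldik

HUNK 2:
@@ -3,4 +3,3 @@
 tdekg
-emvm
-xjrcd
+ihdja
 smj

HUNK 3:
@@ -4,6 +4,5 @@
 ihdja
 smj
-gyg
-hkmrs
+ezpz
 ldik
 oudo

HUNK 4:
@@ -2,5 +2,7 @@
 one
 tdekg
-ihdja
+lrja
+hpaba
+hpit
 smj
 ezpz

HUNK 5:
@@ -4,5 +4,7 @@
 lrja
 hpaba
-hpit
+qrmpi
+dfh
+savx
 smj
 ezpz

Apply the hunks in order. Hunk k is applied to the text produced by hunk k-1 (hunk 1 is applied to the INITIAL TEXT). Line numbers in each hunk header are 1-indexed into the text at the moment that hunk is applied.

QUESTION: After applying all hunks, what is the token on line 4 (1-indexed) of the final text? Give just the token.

Answer: lrja

Derivation:
Hunk 1: at line 5 remove [hwdh,qbck,zvz] add [smj,gyg,hkmrs] -> 10 lines: lgfan one tdekg emvm xjrcd smj gyg hkmrs ldik oudo
Hunk 2: at line 3 remove [emvm,xjrcd] add [ihdja] -> 9 lines: lgfan one tdekg ihdja smj gyg hkmrs ldik oudo
Hunk 3: at line 4 remove [gyg,hkmrs] add [ezpz] -> 8 lines: lgfan one tdekg ihdja smj ezpz ldik oudo
Hunk 4: at line 2 remove [ihdja] add [lrja,hpaba,hpit] -> 10 lines: lgfan one tdekg lrja hpaba hpit smj ezpz ldik oudo
Hunk 5: at line 4 remove [hpit] add [qrmpi,dfh,savx] -> 12 lines: lgfan one tdekg lrja hpaba qrmpi dfh savx smj ezpz ldik oudo
Final line 4: lrja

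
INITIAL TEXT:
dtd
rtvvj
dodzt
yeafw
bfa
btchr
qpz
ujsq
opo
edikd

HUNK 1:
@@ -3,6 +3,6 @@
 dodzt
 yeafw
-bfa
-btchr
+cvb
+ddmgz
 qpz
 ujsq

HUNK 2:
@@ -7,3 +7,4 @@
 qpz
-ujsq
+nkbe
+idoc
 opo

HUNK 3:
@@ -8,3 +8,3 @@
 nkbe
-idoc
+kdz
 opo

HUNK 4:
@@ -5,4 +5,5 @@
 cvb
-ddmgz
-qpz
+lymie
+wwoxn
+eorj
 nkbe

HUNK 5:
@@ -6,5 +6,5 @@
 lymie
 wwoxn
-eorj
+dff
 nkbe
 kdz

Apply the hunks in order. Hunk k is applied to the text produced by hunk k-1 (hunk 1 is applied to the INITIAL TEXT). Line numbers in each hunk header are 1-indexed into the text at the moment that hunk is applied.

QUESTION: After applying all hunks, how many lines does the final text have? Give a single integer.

Hunk 1: at line 3 remove [bfa,btchr] add [cvb,ddmgz] -> 10 lines: dtd rtvvj dodzt yeafw cvb ddmgz qpz ujsq opo edikd
Hunk 2: at line 7 remove [ujsq] add [nkbe,idoc] -> 11 lines: dtd rtvvj dodzt yeafw cvb ddmgz qpz nkbe idoc opo edikd
Hunk 3: at line 8 remove [idoc] add [kdz] -> 11 lines: dtd rtvvj dodzt yeafw cvb ddmgz qpz nkbe kdz opo edikd
Hunk 4: at line 5 remove [ddmgz,qpz] add [lymie,wwoxn,eorj] -> 12 lines: dtd rtvvj dodzt yeafw cvb lymie wwoxn eorj nkbe kdz opo edikd
Hunk 5: at line 6 remove [eorj] add [dff] -> 12 lines: dtd rtvvj dodzt yeafw cvb lymie wwoxn dff nkbe kdz opo edikd
Final line count: 12

Answer: 12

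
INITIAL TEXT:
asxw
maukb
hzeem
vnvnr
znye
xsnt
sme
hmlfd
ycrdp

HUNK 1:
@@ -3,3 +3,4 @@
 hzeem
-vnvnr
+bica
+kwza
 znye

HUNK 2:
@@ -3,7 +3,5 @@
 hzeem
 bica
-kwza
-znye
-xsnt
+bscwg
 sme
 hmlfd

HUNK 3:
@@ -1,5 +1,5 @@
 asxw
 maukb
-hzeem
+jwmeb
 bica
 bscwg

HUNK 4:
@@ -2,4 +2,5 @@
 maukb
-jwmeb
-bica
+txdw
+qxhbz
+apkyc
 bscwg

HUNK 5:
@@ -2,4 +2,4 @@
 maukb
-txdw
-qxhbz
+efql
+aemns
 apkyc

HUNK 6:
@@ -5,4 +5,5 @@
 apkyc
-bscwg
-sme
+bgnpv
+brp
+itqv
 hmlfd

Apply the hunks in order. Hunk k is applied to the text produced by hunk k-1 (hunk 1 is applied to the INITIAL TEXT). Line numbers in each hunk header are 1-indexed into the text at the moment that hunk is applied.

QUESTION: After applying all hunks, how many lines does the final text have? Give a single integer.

Hunk 1: at line 3 remove [vnvnr] add [bica,kwza] -> 10 lines: asxw maukb hzeem bica kwza znye xsnt sme hmlfd ycrdp
Hunk 2: at line 3 remove [kwza,znye,xsnt] add [bscwg] -> 8 lines: asxw maukb hzeem bica bscwg sme hmlfd ycrdp
Hunk 3: at line 1 remove [hzeem] add [jwmeb] -> 8 lines: asxw maukb jwmeb bica bscwg sme hmlfd ycrdp
Hunk 4: at line 2 remove [jwmeb,bica] add [txdw,qxhbz,apkyc] -> 9 lines: asxw maukb txdw qxhbz apkyc bscwg sme hmlfd ycrdp
Hunk 5: at line 2 remove [txdw,qxhbz] add [efql,aemns] -> 9 lines: asxw maukb efql aemns apkyc bscwg sme hmlfd ycrdp
Hunk 6: at line 5 remove [bscwg,sme] add [bgnpv,brp,itqv] -> 10 lines: asxw maukb efql aemns apkyc bgnpv brp itqv hmlfd ycrdp
Final line count: 10

Answer: 10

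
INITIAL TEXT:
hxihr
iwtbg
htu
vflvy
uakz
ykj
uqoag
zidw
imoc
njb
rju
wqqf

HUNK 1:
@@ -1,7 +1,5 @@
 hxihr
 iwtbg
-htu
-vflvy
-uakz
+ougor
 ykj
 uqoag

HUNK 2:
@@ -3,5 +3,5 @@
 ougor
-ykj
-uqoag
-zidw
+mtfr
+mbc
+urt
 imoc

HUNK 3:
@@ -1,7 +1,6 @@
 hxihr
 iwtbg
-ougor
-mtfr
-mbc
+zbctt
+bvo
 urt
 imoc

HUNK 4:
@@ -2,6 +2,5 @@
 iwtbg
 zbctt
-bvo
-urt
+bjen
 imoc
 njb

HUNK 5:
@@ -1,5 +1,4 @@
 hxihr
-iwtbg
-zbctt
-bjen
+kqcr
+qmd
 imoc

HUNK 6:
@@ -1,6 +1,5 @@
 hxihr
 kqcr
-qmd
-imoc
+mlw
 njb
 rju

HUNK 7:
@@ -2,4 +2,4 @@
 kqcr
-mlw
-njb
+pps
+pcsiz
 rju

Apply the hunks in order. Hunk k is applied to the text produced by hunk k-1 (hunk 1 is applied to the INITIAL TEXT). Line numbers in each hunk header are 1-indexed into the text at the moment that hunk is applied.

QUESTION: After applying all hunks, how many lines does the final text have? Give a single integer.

Hunk 1: at line 1 remove [htu,vflvy,uakz] add [ougor] -> 10 lines: hxihr iwtbg ougor ykj uqoag zidw imoc njb rju wqqf
Hunk 2: at line 3 remove [ykj,uqoag,zidw] add [mtfr,mbc,urt] -> 10 lines: hxihr iwtbg ougor mtfr mbc urt imoc njb rju wqqf
Hunk 3: at line 1 remove [ougor,mtfr,mbc] add [zbctt,bvo] -> 9 lines: hxihr iwtbg zbctt bvo urt imoc njb rju wqqf
Hunk 4: at line 2 remove [bvo,urt] add [bjen] -> 8 lines: hxihr iwtbg zbctt bjen imoc njb rju wqqf
Hunk 5: at line 1 remove [iwtbg,zbctt,bjen] add [kqcr,qmd] -> 7 lines: hxihr kqcr qmd imoc njb rju wqqf
Hunk 6: at line 1 remove [qmd,imoc] add [mlw] -> 6 lines: hxihr kqcr mlw njb rju wqqf
Hunk 7: at line 2 remove [mlw,njb] add [pps,pcsiz] -> 6 lines: hxihr kqcr pps pcsiz rju wqqf
Final line count: 6

Answer: 6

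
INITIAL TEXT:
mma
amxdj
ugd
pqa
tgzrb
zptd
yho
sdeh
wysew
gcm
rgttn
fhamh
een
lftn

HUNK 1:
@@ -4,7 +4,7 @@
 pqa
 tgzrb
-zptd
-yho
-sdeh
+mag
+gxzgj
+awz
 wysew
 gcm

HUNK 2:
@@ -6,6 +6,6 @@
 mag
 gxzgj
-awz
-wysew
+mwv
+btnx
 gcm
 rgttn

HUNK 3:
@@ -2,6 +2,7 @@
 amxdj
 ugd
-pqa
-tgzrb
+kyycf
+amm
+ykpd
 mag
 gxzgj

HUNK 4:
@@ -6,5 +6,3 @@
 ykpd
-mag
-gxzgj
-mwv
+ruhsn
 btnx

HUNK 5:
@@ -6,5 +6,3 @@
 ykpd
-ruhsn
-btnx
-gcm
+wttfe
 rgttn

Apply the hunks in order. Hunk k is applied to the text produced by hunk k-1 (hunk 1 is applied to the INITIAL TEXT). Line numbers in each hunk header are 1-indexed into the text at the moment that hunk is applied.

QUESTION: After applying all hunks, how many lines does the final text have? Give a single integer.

Answer: 11

Derivation:
Hunk 1: at line 4 remove [zptd,yho,sdeh] add [mag,gxzgj,awz] -> 14 lines: mma amxdj ugd pqa tgzrb mag gxzgj awz wysew gcm rgttn fhamh een lftn
Hunk 2: at line 6 remove [awz,wysew] add [mwv,btnx] -> 14 lines: mma amxdj ugd pqa tgzrb mag gxzgj mwv btnx gcm rgttn fhamh een lftn
Hunk 3: at line 2 remove [pqa,tgzrb] add [kyycf,amm,ykpd] -> 15 lines: mma amxdj ugd kyycf amm ykpd mag gxzgj mwv btnx gcm rgttn fhamh een lftn
Hunk 4: at line 6 remove [mag,gxzgj,mwv] add [ruhsn] -> 13 lines: mma amxdj ugd kyycf amm ykpd ruhsn btnx gcm rgttn fhamh een lftn
Hunk 5: at line 6 remove [ruhsn,btnx,gcm] add [wttfe] -> 11 lines: mma amxdj ugd kyycf amm ykpd wttfe rgttn fhamh een lftn
Final line count: 11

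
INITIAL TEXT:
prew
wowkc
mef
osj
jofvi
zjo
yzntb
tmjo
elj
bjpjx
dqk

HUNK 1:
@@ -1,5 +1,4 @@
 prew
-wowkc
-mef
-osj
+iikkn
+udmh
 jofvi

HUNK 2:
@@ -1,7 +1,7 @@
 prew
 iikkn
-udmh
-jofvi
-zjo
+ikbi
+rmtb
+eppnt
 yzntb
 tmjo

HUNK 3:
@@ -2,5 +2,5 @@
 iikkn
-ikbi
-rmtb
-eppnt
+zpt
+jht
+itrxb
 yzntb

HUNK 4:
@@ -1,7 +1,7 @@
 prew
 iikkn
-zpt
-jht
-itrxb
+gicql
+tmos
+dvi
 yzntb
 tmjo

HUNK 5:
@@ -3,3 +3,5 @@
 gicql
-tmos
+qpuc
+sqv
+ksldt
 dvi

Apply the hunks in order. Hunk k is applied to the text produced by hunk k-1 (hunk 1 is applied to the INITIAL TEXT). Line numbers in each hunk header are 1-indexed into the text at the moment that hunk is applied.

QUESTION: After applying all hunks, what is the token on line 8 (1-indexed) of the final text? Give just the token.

Hunk 1: at line 1 remove [wowkc,mef,osj] add [iikkn,udmh] -> 10 lines: prew iikkn udmh jofvi zjo yzntb tmjo elj bjpjx dqk
Hunk 2: at line 1 remove [udmh,jofvi,zjo] add [ikbi,rmtb,eppnt] -> 10 lines: prew iikkn ikbi rmtb eppnt yzntb tmjo elj bjpjx dqk
Hunk 3: at line 2 remove [ikbi,rmtb,eppnt] add [zpt,jht,itrxb] -> 10 lines: prew iikkn zpt jht itrxb yzntb tmjo elj bjpjx dqk
Hunk 4: at line 1 remove [zpt,jht,itrxb] add [gicql,tmos,dvi] -> 10 lines: prew iikkn gicql tmos dvi yzntb tmjo elj bjpjx dqk
Hunk 5: at line 3 remove [tmos] add [qpuc,sqv,ksldt] -> 12 lines: prew iikkn gicql qpuc sqv ksldt dvi yzntb tmjo elj bjpjx dqk
Final line 8: yzntb

Answer: yzntb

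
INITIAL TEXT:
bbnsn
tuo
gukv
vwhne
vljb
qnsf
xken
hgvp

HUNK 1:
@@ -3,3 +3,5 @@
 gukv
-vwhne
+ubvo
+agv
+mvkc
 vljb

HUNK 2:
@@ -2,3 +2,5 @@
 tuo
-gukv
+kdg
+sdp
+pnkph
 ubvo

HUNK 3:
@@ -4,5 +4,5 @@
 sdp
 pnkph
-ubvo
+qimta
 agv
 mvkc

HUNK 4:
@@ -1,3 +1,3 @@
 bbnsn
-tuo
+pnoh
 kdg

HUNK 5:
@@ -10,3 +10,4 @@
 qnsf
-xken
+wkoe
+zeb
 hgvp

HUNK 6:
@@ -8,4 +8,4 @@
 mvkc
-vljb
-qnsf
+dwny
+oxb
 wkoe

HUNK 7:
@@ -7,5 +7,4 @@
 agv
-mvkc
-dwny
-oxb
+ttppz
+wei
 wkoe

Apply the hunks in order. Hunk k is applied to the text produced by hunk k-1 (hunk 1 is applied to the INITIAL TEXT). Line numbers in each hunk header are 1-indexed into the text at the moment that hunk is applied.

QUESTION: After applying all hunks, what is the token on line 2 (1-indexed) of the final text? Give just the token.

Answer: pnoh

Derivation:
Hunk 1: at line 3 remove [vwhne] add [ubvo,agv,mvkc] -> 10 lines: bbnsn tuo gukv ubvo agv mvkc vljb qnsf xken hgvp
Hunk 2: at line 2 remove [gukv] add [kdg,sdp,pnkph] -> 12 lines: bbnsn tuo kdg sdp pnkph ubvo agv mvkc vljb qnsf xken hgvp
Hunk 3: at line 4 remove [ubvo] add [qimta] -> 12 lines: bbnsn tuo kdg sdp pnkph qimta agv mvkc vljb qnsf xken hgvp
Hunk 4: at line 1 remove [tuo] add [pnoh] -> 12 lines: bbnsn pnoh kdg sdp pnkph qimta agv mvkc vljb qnsf xken hgvp
Hunk 5: at line 10 remove [xken] add [wkoe,zeb] -> 13 lines: bbnsn pnoh kdg sdp pnkph qimta agv mvkc vljb qnsf wkoe zeb hgvp
Hunk 6: at line 8 remove [vljb,qnsf] add [dwny,oxb] -> 13 lines: bbnsn pnoh kdg sdp pnkph qimta agv mvkc dwny oxb wkoe zeb hgvp
Hunk 7: at line 7 remove [mvkc,dwny,oxb] add [ttppz,wei] -> 12 lines: bbnsn pnoh kdg sdp pnkph qimta agv ttppz wei wkoe zeb hgvp
Final line 2: pnoh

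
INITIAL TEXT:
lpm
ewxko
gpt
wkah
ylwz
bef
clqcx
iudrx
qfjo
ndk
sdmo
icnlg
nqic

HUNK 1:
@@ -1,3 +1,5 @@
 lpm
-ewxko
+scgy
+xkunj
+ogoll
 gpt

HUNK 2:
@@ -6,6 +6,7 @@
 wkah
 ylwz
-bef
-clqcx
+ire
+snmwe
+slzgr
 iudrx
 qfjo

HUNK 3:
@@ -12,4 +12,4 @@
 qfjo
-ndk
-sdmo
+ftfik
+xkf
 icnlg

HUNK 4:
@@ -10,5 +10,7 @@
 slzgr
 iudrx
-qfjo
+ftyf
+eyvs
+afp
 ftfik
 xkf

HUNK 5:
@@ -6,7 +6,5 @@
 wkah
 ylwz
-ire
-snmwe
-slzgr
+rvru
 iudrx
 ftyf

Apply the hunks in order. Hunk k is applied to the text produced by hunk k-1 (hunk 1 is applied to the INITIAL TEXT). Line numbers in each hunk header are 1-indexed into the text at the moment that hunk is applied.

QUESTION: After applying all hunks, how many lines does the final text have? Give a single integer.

Answer: 16

Derivation:
Hunk 1: at line 1 remove [ewxko] add [scgy,xkunj,ogoll] -> 15 lines: lpm scgy xkunj ogoll gpt wkah ylwz bef clqcx iudrx qfjo ndk sdmo icnlg nqic
Hunk 2: at line 6 remove [bef,clqcx] add [ire,snmwe,slzgr] -> 16 lines: lpm scgy xkunj ogoll gpt wkah ylwz ire snmwe slzgr iudrx qfjo ndk sdmo icnlg nqic
Hunk 3: at line 12 remove [ndk,sdmo] add [ftfik,xkf] -> 16 lines: lpm scgy xkunj ogoll gpt wkah ylwz ire snmwe slzgr iudrx qfjo ftfik xkf icnlg nqic
Hunk 4: at line 10 remove [qfjo] add [ftyf,eyvs,afp] -> 18 lines: lpm scgy xkunj ogoll gpt wkah ylwz ire snmwe slzgr iudrx ftyf eyvs afp ftfik xkf icnlg nqic
Hunk 5: at line 6 remove [ire,snmwe,slzgr] add [rvru] -> 16 lines: lpm scgy xkunj ogoll gpt wkah ylwz rvru iudrx ftyf eyvs afp ftfik xkf icnlg nqic
Final line count: 16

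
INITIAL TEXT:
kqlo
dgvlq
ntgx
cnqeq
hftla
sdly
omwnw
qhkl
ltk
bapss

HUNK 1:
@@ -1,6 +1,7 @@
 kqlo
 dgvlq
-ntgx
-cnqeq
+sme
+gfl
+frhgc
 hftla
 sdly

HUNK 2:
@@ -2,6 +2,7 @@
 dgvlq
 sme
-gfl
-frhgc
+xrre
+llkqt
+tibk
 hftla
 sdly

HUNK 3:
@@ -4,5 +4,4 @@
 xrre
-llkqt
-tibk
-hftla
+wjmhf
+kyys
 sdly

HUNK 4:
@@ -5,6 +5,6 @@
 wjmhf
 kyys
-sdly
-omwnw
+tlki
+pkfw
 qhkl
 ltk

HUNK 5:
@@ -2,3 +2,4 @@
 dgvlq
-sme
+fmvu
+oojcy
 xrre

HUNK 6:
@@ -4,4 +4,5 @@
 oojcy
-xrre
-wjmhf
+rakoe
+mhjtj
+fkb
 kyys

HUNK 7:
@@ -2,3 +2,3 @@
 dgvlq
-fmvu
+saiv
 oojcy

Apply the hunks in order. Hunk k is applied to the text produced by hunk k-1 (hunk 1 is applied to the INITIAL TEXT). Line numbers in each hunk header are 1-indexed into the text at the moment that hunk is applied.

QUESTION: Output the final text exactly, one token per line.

Answer: kqlo
dgvlq
saiv
oojcy
rakoe
mhjtj
fkb
kyys
tlki
pkfw
qhkl
ltk
bapss

Derivation:
Hunk 1: at line 1 remove [ntgx,cnqeq] add [sme,gfl,frhgc] -> 11 lines: kqlo dgvlq sme gfl frhgc hftla sdly omwnw qhkl ltk bapss
Hunk 2: at line 2 remove [gfl,frhgc] add [xrre,llkqt,tibk] -> 12 lines: kqlo dgvlq sme xrre llkqt tibk hftla sdly omwnw qhkl ltk bapss
Hunk 3: at line 4 remove [llkqt,tibk,hftla] add [wjmhf,kyys] -> 11 lines: kqlo dgvlq sme xrre wjmhf kyys sdly omwnw qhkl ltk bapss
Hunk 4: at line 5 remove [sdly,omwnw] add [tlki,pkfw] -> 11 lines: kqlo dgvlq sme xrre wjmhf kyys tlki pkfw qhkl ltk bapss
Hunk 5: at line 2 remove [sme] add [fmvu,oojcy] -> 12 lines: kqlo dgvlq fmvu oojcy xrre wjmhf kyys tlki pkfw qhkl ltk bapss
Hunk 6: at line 4 remove [xrre,wjmhf] add [rakoe,mhjtj,fkb] -> 13 lines: kqlo dgvlq fmvu oojcy rakoe mhjtj fkb kyys tlki pkfw qhkl ltk bapss
Hunk 7: at line 2 remove [fmvu] add [saiv] -> 13 lines: kqlo dgvlq saiv oojcy rakoe mhjtj fkb kyys tlki pkfw qhkl ltk bapss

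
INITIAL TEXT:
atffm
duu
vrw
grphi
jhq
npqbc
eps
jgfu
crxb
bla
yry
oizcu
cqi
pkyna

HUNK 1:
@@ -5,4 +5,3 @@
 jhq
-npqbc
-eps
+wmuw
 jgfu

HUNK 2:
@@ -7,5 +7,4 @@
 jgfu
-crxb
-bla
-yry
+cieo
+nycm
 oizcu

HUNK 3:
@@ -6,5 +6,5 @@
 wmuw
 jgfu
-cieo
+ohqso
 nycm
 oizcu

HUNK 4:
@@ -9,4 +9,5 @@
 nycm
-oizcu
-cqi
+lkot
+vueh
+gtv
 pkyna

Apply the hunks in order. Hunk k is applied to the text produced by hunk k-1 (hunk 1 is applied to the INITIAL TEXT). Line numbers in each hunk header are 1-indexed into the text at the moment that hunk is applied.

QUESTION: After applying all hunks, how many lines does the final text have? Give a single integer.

Hunk 1: at line 5 remove [npqbc,eps] add [wmuw] -> 13 lines: atffm duu vrw grphi jhq wmuw jgfu crxb bla yry oizcu cqi pkyna
Hunk 2: at line 7 remove [crxb,bla,yry] add [cieo,nycm] -> 12 lines: atffm duu vrw grphi jhq wmuw jgfu cieo nycm oizcu cqi pkyna
Hunk 3: at line 6 remove [cieo] add [ohqso] -> 12 lines: atffm duu vrw grphi jhq wmuw jgfu ohqso nycm oizcu cqi pkyna
Hunk 4: at line 9 remove [oizcu,cqi] add [lkot,vueh,gtv] -> 13 lines: atffm duu vrw grphi jhq wmuw jgfu ohqso nycm lkot vueh gtv pkyna
Final line count: 13

Answer: 13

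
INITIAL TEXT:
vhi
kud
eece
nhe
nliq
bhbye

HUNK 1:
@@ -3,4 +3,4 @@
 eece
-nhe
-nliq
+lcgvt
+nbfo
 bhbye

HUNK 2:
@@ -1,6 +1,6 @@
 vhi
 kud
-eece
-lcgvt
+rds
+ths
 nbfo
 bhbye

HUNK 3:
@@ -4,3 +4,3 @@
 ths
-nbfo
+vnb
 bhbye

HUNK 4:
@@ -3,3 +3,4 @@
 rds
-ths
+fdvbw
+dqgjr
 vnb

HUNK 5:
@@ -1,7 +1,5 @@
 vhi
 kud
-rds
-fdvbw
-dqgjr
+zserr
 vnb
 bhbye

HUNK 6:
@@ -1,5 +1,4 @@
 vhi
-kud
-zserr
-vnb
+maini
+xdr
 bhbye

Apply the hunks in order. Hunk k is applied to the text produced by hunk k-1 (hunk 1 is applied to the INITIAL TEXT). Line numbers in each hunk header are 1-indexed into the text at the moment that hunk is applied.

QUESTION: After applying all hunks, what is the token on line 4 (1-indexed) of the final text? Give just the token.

Hunk 1: at line 3 remove [nhe,nliq] add [lcgvt,nbfo] -> 6 lines: vhi kud eece lcgvt nbfo bhbye
Hunk 2: at line 1 remove [eece,lcgvt] add [rds,ths] -> 6 lines: vhi kud rds ths nbfo bhbye
Hunk 3: at line 4 remove [nbfo] add [vnb] -> 6 lines: vhi kud rds ths vnb bhbye
Hunk 4: at line 3 remove [ths] add [fdvbw,dqgjr] -> 7 lines: vhi kud rds fdvbw dqgjr vnb bhbye
Hunk 5: at line 1 remove [rds,fdvbw,dqgjr] add [zserr] -> 5 lines: vhi kud zserr vnb bhbye
Hunk 6: at line 1 remove [kud,zserr,vnb] add [maini,xdr] -> 4 lines: vhi maini xdr bhbye
Final line 4: bhbye

Answer: bhbye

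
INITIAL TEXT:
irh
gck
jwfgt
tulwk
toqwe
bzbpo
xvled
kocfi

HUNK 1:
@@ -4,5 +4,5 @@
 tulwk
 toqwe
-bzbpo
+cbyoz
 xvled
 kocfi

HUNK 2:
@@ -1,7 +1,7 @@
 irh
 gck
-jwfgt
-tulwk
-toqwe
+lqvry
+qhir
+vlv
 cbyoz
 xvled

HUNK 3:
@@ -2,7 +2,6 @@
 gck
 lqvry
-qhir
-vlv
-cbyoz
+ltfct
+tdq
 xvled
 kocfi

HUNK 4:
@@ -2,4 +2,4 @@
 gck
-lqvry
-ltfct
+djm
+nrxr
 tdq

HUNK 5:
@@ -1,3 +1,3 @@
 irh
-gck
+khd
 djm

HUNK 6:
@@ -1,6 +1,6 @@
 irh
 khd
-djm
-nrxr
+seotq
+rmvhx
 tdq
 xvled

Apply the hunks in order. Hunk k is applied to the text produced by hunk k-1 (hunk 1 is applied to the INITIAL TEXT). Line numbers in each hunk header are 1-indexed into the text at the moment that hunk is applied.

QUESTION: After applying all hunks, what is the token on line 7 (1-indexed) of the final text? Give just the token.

Hunk 1: at line 4 remove [bzbpo] add [cbyoz] -> 8 lines: irh gck jwfgt tulwk toqwe cbyoz xvled kocfi
Hunk 2: at line 1 remove [jwfgt,tulwk,toqwe] add [lqvry,qhir,vlv] -> 8 lines: irh gck lqvry qhir vlv cbyoz xvled kocfi
Hunk 3: at line 2 remove [qhir,vlv,cbyoz] add [ltfct,tdq] -> 7 lines: irh gck lqvry ltfct tdq xvled kocfi
Hunk 4: at line 2 remove [lqvry,ltfct] add [djm,nrxr] -> 7 lines: irh gck djm nrxr tdq xvled kocfi
Hunk 5: at line 1 remove [gck] add [khd] -> 7 lines: irh khd djm nrxr tdq xvled kocfi
Hunk 6: at line 1 remove [djm,nrxr] add [seotq,rmvhx] -> 7 lines: irh khd seotq rmvhx tdq xvled kocfi
Final line 7: kocfi

Answer: kocfi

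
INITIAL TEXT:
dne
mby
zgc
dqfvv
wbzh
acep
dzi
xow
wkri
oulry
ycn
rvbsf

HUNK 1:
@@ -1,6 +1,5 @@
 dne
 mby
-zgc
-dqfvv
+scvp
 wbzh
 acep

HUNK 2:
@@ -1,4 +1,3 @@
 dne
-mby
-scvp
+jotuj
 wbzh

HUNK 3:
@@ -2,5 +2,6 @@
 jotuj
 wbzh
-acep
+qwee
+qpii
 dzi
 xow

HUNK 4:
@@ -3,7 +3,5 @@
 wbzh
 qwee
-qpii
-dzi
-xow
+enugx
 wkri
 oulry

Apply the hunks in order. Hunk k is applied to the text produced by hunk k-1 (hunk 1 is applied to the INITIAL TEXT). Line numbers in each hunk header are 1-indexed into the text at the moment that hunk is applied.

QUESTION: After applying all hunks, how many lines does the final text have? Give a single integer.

Hunk 1: at line 1 remove [zgc,dqfvv] add [scvp] -> 11 lines: dne mby scvp wbzh acep dzi xow wkri oulry ycn rvbsf
Hunk 2: at line 1 remove [mby,scvp] add [jotuj] -> 10 lines: dne jotuj wbzh acep dzi xow wkri oulry ycn rvbsf
Hunk 3: at line 2 remove [acep] add [qwee,qpii] -> 11 lines: dne jotuj wbzh qwee qpii dzi xow wkri oulry ycn rvbsf
Hunk 4: at line 3 remove [qpii,dzi,xow] add [enugx] -> 9 lines: dne jotuj wbzh qwee enugx wkri oulry ycn rvbsf
Final line count: 9

Answer: 9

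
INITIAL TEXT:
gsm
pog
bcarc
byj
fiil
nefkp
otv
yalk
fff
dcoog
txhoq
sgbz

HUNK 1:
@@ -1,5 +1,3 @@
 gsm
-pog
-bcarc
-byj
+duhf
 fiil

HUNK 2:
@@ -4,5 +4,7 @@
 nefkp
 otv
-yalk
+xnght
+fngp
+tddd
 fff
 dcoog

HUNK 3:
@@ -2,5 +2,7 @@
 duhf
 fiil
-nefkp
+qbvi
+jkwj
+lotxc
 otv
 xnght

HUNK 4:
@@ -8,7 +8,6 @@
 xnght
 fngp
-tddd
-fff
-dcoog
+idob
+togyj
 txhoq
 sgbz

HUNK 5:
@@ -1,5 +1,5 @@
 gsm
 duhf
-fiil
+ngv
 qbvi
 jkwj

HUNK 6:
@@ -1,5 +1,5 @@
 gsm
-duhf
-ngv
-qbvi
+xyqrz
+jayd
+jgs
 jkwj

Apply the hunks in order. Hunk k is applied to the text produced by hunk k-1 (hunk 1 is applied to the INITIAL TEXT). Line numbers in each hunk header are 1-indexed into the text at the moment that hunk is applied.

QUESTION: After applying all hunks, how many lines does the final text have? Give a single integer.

Answer: 13

Derivation:
Hunk 1: at line 1 remove [pog,bcarc,byj] add [duhf] -> 10 lines: gsm duhf fiil nefkp otv yalk fff dcoog txhoq sgbz
Hunk 2: at line 4 remove [yalk] add [xnght,fngp,tddd] -> 12 lines: gsm duhf fiil nefkp otv xnght fngp tddd fff dcoog txhoq sgbz
Hunk 3: at line 2 remove [nefkp] add [qbvi,jkwj,lotxc] -> 14 lines: gsm duhf fiil qbvi jkwj lotxc otv xnght fngp tddd fff dcoog txhoq sgbz
Hunk 4: at line 8 remove [tddd,fff,dcoog] add [idob,togyj] -> 13 lines: gsm duhf fiil qbvi jkwj lotxc otv xnght fngp idob togyj txhoq sgbz
Hunk 5: at line 1 remove [fiil] add [ngv] -> 13 lines: gsm duhf ngv qbvi jkwj lotxc otv xnght fngp idob togyj txhoq sgbz
Hunk 6: at line 1 remove [duhf,ngv,qbvi] add [xyqrz,jayd,jgs] -> 13 lines: gsm xyqrz jayd jgs jkwj lotxc otv xnght fngp idob togyj txhoq sgbz
Final line count: 13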